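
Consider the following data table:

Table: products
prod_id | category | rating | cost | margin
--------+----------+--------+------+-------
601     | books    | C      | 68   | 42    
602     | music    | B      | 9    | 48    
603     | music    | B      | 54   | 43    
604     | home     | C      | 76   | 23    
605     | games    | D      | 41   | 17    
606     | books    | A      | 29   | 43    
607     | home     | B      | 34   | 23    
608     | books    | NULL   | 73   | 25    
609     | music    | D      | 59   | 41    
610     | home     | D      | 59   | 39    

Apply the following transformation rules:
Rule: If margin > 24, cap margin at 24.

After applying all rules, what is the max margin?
24

Step 1: Original maximum margin = 48
Step 2: Apply cap at 24
Step 3: 7 records had margin > 24 and were capped
Step 4: Maximum after transformation = 24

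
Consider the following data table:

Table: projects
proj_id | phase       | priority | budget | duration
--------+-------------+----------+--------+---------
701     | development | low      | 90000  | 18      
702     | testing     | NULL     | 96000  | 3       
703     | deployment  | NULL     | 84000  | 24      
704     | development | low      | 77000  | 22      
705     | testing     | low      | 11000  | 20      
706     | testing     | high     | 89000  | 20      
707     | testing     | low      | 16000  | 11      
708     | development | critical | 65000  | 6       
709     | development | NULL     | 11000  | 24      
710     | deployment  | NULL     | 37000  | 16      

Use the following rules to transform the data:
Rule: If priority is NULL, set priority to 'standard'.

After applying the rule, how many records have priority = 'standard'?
4

Step 1: Count records where priority IS NULL
Step 2: Found 4 records with NULL priority
Step 3: These records will have priority set to 'standard'
Step 4: Records already having priority = 'standard': 0
Step 5: Answer: 4 + 0 = 4 records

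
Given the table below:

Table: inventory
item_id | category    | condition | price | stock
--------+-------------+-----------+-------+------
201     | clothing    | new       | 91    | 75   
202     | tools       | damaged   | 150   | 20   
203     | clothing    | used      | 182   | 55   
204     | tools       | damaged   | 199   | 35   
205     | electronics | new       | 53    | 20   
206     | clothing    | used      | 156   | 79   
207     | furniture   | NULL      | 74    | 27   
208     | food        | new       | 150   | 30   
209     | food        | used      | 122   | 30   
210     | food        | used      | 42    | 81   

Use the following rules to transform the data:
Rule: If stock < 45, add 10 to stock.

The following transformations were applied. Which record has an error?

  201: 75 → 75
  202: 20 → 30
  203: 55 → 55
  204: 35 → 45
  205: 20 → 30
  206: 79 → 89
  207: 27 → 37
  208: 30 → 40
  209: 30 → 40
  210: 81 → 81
Record 206 has an error. The correct transformed value should be 79, not 89.

Step 1: Check each record against the rule
Step 2: Record 206 has stock = 79
Step 3: Since 79 >= 45, the bonus should not have been applied
Step 4: Correct value = 79, but claimed value = 89
Conclusion: Record 206 has the error.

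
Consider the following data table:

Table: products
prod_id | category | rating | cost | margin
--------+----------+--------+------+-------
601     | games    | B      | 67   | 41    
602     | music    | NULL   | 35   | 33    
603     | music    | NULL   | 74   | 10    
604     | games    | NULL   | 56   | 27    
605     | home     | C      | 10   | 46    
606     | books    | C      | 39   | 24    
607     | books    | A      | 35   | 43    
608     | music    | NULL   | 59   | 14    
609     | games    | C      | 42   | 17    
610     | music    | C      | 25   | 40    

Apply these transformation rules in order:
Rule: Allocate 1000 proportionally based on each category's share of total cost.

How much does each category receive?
books: 167.42, games: 373.3, home: 22.62, music: 436.65

Step 1: Calculate total cost = 442
Step 2: Calculate each category's proportion:
  books: 74/442 = 16.74% → 167.42
  games: 165/442 = 37.33% → 373.3
  home: 10/442 = 2.26% → 22.62
  music: 193/442 = 43.67% → 436.65
Step 3: Verify: sum of allocations ≈ 1000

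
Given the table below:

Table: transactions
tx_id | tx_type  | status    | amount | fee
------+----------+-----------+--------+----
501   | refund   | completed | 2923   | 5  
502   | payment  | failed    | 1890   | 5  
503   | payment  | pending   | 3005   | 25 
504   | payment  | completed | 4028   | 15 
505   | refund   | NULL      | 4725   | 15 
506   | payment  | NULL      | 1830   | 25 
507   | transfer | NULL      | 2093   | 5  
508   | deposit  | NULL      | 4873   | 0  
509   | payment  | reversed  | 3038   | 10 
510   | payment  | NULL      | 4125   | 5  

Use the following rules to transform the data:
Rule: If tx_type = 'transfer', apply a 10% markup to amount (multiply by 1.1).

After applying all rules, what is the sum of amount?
32739.3

Step 1: Records with tx_type = 'transfer' have total amount = 2093
Step 2: Apply multiplier: 2093 × 1.1 = 2302.3
Step 3: Other records total: 30437
Step 4: Final sum = 2302.3 + 30437 = 32739.3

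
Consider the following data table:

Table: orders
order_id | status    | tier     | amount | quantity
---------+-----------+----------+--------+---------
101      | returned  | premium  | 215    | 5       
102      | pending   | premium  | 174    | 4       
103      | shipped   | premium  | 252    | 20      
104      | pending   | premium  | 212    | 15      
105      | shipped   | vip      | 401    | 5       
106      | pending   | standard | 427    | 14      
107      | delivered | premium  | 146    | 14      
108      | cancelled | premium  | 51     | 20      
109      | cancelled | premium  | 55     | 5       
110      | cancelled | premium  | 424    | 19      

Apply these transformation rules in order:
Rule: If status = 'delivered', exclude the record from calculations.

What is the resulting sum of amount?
2211

Step 1: Identify records where status = 'delivered'
Step 2: The excluded records sum to 146
Step 3: Original total amount = 2357
Step 4: Remaining total = 2357 - 146 = 2211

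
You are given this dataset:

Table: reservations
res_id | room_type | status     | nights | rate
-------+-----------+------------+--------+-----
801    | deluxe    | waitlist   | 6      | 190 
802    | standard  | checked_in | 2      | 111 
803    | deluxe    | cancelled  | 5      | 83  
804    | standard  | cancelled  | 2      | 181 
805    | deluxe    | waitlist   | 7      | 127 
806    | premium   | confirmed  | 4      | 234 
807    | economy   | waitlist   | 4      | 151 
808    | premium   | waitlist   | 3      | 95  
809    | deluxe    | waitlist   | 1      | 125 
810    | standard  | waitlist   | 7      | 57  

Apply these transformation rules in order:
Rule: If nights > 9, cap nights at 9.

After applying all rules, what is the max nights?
7

Step 1: Original maximum nights = 7
Step 2: Check cap of 9 against maximum
Step 3: No records exceed the cap (max 7 <= cap 9), so no capping applies
Step 4: Maximum after transformation = 7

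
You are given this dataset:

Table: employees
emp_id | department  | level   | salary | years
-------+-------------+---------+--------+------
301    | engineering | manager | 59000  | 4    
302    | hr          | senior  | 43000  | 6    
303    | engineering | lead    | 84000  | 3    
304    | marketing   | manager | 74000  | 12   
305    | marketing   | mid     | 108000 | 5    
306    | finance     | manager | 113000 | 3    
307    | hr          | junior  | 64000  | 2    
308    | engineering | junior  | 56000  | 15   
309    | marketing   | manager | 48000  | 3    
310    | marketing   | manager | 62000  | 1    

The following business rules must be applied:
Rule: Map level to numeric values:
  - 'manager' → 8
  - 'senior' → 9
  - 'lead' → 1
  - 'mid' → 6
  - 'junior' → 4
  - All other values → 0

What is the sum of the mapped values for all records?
64

Step 1: Apply mapping to each record
Step 2: Count by status:
  'manager': 5 records × 8 = 40
  'senior': 1 records × 9 = 9
  'lead': 1 records × 1 = 1
  'mid': 1 records × 6 = 6
  'junior': 2 records × 4 = 8
Step 3: Sum all mapped values = 64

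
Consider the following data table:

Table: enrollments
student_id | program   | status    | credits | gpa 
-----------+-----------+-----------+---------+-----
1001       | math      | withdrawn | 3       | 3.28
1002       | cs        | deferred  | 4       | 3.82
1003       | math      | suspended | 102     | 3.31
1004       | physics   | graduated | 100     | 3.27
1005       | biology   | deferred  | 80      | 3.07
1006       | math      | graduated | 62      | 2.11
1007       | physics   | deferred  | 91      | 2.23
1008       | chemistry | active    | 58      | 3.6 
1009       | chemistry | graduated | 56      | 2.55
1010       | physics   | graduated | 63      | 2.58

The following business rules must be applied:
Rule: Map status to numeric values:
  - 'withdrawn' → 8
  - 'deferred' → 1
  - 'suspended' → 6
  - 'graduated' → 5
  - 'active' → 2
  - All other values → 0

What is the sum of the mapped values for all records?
39

Step 1: Apply mapping to each record
Step 2: Count by status:
  'withdrawn': 1 records × 8 = 8
  'deferred': 3 records × 1 = 3
  'suspended': 1 records × 6 = 6
  'graduated': 4 records × 5 = 20
  'active': 1 records × 2 = 2
Step 3: Sum all mapped values = 39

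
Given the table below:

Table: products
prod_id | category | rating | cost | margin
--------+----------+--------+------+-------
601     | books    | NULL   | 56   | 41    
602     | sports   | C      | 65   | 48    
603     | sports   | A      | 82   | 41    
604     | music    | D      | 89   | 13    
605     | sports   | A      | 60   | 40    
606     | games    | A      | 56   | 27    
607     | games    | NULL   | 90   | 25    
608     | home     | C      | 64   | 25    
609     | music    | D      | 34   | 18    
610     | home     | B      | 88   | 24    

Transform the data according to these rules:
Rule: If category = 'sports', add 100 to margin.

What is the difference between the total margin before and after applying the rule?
300

Step 1: Original sum of margin = 302
Step 2: 3 records have category = 'sports'
Step 3: Each affected record changes by 100
Step 4: Total change = 3 × 100 = 300
Step 5: New sum = 302 + 300 = 602
Step 6: Difference = |602 - 302| = 300
        (Sum increased by 300)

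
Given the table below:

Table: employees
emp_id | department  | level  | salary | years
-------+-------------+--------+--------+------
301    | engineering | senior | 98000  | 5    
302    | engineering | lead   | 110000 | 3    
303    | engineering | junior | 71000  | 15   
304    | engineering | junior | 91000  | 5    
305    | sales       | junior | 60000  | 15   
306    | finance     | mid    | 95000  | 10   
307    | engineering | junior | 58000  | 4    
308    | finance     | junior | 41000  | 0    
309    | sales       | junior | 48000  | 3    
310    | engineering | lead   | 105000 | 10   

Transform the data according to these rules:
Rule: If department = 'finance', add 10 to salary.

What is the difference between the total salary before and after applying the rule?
20

Step 1: Original sum of salary = 777000
Step 2: 2 records have department = 'finance'
Step 3: Each affected record changes by 10
Step 4: Total change = 2 × 10 = 20
Step 5: New sum = 777000 + 20 = 777020
Step 6: Difference = |777020 - 777000| = 20
        (Sum increased by 20)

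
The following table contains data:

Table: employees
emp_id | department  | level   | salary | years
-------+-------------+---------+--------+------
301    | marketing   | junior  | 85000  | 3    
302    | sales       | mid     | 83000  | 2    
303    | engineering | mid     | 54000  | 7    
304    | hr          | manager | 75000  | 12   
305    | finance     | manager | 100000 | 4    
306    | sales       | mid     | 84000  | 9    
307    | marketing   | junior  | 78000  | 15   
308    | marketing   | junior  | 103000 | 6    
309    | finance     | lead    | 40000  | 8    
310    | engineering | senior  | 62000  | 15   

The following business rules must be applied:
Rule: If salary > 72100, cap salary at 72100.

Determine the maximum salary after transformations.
72100

Step 1: Original maximum salary = 103000
Step 2: Apply cap at 72100
Step 3: 7 records had salary > 72100 and were capped
Step 4: Maximum after transformation = 72100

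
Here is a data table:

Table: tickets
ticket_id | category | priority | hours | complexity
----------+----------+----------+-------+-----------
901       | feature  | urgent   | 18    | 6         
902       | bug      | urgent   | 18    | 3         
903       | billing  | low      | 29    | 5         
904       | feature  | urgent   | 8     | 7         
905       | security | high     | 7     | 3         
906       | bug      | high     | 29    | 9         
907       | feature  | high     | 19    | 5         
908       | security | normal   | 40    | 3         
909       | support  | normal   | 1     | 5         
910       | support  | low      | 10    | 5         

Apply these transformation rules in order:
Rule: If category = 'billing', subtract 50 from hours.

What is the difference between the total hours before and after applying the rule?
50

Step 1: Original sum of hours = 179
Step 2: 1 records have category = 'billing'
Step 3: Each affected record changes by -50
Step 4: Total change = 1 × -50 = -50
Step 5: New sum = 179 + -50 = 129
Step 6: Difference = |129 - 179| = 50
        (Sum decreased by 50)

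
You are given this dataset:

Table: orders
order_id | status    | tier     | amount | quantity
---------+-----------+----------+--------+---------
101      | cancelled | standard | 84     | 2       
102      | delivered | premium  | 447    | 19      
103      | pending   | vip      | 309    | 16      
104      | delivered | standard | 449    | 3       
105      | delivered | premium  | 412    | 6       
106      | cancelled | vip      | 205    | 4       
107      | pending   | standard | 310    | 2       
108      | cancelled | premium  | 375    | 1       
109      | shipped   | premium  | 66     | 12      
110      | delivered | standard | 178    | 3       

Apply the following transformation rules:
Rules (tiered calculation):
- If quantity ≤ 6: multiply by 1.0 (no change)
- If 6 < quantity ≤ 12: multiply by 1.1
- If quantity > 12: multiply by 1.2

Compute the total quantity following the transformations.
76.2

Step 1: Tier 1 (quantity ≤ 6): 7 records, sum = 21 × 1.0 = 21.0
Step 2: Tier 2 (6 < quantity ≤ 12): 1 records, sum = 12 × 1.1 = 13.2
Step 3: Tier 3 (quantity > 12): 2 records, sum = 35 × 1.2 = 42.0
Step 4: Final sum = 21.0 + 13.2 + 42.0 = 76.2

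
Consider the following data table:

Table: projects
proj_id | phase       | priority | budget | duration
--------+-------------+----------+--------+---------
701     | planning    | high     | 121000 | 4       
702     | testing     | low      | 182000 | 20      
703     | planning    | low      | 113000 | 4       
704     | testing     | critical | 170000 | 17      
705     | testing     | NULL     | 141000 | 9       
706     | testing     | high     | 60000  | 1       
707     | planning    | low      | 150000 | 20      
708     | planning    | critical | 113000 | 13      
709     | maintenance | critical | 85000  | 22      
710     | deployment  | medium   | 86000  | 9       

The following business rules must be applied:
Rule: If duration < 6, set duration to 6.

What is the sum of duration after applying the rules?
128

Step 1: 3 records have duration < 6
Step 2: These records originally summed to 9
Step 3: After setting to minimum: 3 × 6 = 18
Step 4: Unaffected records sum: 110
Step 5: Final sum = 18 + 110 = 128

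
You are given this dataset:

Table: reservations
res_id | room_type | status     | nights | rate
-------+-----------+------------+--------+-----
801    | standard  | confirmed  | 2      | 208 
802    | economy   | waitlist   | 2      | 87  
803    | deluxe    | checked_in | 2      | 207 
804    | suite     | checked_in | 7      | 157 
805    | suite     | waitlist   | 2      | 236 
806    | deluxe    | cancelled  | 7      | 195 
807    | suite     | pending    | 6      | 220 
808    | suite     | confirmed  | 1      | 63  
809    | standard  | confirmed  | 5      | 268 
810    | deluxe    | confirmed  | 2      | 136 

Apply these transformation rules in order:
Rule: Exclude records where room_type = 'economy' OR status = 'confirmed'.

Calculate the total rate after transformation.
1015

Step 1: Find records where room_type = 'economy' OR status = 'confirmed'
Step 2: 5 records match, summing to 762
Step 3: Original sum: 1777
Step 4: Remaining sum = 1777 - 762 = 1015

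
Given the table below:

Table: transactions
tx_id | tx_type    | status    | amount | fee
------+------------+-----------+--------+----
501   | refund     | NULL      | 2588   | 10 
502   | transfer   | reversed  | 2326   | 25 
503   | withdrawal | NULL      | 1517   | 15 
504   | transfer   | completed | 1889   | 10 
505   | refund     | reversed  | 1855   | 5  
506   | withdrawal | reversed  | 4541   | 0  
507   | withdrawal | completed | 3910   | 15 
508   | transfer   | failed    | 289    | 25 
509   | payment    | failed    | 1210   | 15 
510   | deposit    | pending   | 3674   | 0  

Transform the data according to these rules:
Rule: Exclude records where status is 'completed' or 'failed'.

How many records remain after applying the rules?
6

Step 1: Count records to exclude
  - 2 (completed) + 2 (failed) = 4 records
Step 2: Total records: 10
Step 3: Remaining = 10 - 4 = 6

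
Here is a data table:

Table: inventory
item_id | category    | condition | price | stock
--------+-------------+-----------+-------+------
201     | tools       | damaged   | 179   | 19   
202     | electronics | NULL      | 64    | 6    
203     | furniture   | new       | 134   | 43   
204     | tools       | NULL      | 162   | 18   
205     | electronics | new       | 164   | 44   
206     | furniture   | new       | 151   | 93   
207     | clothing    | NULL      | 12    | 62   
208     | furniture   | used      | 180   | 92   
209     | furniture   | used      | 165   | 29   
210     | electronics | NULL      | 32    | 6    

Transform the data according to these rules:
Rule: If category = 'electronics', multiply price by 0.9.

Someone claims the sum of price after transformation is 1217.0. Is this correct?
Yes, the result is correct.

Step 1: Calculate the correct sum after transformation
Step 2: Apply multiplier 0.9 to records where category = 'electronics'
Step 3: Correct result = 1217.0
Step 4: Claimed result = 1217.0
Step 5: 1217.0 = 1217.0 ✓
Conclusion: The claimed result is correct.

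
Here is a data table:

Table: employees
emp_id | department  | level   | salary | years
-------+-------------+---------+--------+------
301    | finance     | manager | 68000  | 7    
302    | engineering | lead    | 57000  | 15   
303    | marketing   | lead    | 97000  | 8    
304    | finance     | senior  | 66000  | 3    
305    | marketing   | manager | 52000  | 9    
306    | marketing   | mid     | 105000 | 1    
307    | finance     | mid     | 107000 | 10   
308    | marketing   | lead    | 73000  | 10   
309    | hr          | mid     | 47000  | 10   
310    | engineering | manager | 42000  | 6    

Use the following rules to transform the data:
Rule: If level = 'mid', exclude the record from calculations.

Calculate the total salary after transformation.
455000

Step 1: Identify records where level = 'mid'
Step 2: The excluded records sum to 259000
Step 3: Original total salary = 714000
Step 4: Remaining total = 714000 - 259000 = 455000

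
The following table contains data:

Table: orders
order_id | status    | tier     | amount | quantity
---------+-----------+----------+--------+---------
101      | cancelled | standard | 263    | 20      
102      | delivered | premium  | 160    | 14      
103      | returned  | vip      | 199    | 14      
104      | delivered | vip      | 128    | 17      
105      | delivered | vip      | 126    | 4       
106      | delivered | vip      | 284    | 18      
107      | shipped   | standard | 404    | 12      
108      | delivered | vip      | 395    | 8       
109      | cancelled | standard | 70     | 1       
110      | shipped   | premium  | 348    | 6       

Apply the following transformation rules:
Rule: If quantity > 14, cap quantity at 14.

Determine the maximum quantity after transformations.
14

Step 1: Original maximum quantity = 20
Step 2: Apply cap at 14
Step 3: 3 records had quantity > 14 and were capped
Step 4: Maximum after transformation = 14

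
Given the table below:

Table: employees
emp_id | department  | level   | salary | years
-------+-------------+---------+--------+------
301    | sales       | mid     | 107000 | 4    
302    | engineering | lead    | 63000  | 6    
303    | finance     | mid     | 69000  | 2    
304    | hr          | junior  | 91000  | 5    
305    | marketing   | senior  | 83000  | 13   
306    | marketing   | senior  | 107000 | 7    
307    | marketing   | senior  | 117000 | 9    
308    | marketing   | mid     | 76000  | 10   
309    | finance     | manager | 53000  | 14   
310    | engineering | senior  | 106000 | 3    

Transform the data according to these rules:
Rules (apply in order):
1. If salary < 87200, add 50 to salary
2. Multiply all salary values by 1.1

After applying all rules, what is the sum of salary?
959475.0

Step 1: Apply Rule 1 - Add 50 to records with salary < 87200
  - 5 records affected: 344000 + (5 × 50) = 344250
  - Unaffected records: 528000
  - Sum after Rule 1: 872250
Step 2: Apply Rule 2 - Multiply all by 1.1
  - 872250 × 1.1 = 959475.0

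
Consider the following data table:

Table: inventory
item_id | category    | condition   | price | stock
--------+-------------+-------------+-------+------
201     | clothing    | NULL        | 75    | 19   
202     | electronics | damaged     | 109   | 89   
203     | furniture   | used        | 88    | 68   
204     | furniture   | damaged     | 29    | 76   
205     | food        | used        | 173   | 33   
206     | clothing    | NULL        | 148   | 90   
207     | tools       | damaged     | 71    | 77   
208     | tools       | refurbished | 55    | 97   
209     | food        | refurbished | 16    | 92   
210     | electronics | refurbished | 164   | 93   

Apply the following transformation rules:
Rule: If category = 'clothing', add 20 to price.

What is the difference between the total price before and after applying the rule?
40

Step 1: Original sum of price = 928
Step 2: 2 records have category = 'clothing'
Step 3: Each affected record changes by 20
Step 4: Total change = 2 × 20 = 40
Step 5: New sum = 928 + 40 = 968
Step 6: Difference = |968 - 928| = 40
        (Sum increased by 40)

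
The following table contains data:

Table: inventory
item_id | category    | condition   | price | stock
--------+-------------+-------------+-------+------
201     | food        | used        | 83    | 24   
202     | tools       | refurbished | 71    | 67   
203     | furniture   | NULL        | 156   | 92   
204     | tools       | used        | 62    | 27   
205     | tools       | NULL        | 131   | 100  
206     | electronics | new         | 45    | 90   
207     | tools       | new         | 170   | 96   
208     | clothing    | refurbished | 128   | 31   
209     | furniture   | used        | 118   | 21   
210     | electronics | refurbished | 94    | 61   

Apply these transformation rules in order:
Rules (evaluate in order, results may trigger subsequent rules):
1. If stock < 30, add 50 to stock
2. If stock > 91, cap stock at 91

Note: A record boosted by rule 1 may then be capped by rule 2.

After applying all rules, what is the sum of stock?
744

Step 1: Apply rule 1 to records with stock < 30
  - 3 records get bonus of 50
  - Of these, 0 records then exceed 91 and get capped
Step 2: Apply rule 2 to records with stock > 91
  - 3 records (original) are capped
Step 3: Calculate final sum = 744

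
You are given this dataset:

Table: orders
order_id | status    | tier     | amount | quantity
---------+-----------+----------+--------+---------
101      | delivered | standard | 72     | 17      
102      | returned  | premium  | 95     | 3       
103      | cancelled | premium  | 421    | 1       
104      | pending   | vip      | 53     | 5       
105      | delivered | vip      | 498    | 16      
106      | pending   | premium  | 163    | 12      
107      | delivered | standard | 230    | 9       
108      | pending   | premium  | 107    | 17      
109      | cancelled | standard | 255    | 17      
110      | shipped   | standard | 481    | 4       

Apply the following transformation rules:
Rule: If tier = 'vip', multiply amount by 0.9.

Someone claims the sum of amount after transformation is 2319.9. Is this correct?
Yes, the result is correct.

Step 1: Calculate the correct sum after transformation
Step 2: Apply multiplier 0.9 to records where tier = 'vip'
Step 3: Correct result = 2319.9
Step 4: Claimed result = 2319.9
Step 5: 2319.9 = 2319.9 ✓
Conclusion: The claimed result is correct.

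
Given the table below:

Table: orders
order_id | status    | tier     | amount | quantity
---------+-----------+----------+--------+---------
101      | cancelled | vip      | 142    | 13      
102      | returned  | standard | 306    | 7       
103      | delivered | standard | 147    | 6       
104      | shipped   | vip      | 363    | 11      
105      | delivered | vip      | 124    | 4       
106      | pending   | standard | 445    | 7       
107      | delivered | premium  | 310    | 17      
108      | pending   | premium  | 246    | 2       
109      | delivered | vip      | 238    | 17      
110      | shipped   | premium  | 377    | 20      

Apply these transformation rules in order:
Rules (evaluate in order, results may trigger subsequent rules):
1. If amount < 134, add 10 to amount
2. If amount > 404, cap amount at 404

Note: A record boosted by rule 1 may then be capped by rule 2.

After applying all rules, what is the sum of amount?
2667

Step 1: Apply rule 1 to records with amount < 134
  - 1 records get bonus of 10
  - Of these, 0 records then exceed 404 and get capped
Step 2: Apply rule 2 to records with amount > 404
  - 1 records (original) are capped
Step 3: Calculate final sum = 2667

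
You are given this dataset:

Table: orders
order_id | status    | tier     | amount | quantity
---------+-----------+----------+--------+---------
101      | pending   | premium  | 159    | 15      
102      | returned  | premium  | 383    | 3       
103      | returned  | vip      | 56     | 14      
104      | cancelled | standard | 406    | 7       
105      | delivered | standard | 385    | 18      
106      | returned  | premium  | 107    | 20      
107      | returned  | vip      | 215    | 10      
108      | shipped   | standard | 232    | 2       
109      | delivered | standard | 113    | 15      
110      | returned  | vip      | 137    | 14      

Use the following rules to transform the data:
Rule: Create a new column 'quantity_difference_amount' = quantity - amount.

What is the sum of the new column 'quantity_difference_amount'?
-2075

Step 1: For each record, compute quantity - amount
Example calculations:
  15 - 159 = -144
  3 - 383 = -380
  14 - 56 = -42
  ...
Step 2: Sum all derived values
Step 3: Total = -2075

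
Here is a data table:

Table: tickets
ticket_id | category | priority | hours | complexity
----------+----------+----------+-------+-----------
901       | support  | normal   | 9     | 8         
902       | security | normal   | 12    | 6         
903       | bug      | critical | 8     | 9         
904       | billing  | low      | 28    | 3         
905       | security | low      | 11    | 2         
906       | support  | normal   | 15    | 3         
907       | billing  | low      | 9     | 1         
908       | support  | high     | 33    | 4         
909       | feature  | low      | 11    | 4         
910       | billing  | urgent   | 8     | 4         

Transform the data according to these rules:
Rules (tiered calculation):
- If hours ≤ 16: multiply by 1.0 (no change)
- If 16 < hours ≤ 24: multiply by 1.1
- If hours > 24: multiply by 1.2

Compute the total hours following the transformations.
156.2

Step 1: Tier 1 (hours ≤ 16): 8 records, sum = 83 × 1.0 = 83.0
Step 2: Tier 2 (16 < hours ≤ 24): 0 records, sum = 0 × 1.1 = 0.0
Step 3: Tier 3 (hours > 24): 2 records, sum = 61 × 1.2 = 73.2
Step 4: Final sum = 83.0 + 0.0 + 73.2 = 156.2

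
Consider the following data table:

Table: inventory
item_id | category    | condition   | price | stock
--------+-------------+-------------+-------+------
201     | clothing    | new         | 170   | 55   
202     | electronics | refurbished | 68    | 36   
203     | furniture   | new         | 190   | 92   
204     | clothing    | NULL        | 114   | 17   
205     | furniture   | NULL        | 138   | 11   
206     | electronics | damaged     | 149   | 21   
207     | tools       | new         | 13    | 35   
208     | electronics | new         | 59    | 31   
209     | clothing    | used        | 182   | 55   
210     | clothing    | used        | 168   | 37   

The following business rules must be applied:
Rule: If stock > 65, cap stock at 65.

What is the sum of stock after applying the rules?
363

Step 1: 1 records have stock > 65
Step 2: These records originally summed to 92
Step 3: After capping: 1 × 65 = 65
Step 4: Unaffected records sum: 298
Step 5: Final sum = 65 + 298 = 363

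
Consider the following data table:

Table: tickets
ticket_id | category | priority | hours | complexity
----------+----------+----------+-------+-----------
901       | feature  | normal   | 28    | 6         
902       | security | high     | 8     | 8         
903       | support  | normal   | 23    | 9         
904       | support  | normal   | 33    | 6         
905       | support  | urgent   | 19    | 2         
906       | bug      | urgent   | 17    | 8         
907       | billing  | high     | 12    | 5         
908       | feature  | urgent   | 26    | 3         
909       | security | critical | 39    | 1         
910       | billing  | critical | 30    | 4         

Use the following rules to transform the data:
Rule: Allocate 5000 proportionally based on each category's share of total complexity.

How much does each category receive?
billing: 865.38, bug: 769.23, feature: 865.38, security: 865.38, support: 1634.62

Step 1: Calculate total complexity = 52
Step 2: Calculate each category's proportion:
  billing: 9/52 = 17.31% → 865.38
  bug: 8/52 = 15.38% → 769.23
  feature: 9/52 = 17.31% → 865.38
  security: 9/52 = 17.31% → 865.38
  support: 17/52 = 32.69% → 1634.62
Step 3: Verify: sum of allocations ≈ 5000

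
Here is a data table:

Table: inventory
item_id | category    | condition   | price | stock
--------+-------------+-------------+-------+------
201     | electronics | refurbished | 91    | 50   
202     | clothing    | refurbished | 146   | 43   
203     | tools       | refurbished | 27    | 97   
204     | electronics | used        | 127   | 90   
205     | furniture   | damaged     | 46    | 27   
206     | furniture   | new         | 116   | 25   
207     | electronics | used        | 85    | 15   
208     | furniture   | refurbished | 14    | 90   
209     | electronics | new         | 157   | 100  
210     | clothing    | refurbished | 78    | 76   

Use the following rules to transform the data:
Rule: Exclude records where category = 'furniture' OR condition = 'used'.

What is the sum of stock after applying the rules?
366

Step 1: Find records where category = 'furniture' OR condition = 'used'
Step 2: 5 records match, summing to 247
Step 3: Original sum: 613
Step 4: Remaining sum = 613 - 247 = 366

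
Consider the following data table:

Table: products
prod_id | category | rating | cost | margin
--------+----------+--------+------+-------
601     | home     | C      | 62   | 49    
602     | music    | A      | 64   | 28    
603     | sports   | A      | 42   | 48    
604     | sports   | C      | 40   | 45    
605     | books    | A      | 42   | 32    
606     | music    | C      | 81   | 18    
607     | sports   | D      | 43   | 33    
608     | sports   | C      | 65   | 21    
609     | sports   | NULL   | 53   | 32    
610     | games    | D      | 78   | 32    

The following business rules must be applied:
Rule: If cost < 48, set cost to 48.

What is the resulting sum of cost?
595

Step 1: 4 records have cost < 48
Step 2: These records originally summed to 167
Step 3: After setting to minimum: 4 × 48 = 192
Step 4: Unaffected records sum: 403
Step 5: Final sum = 192 + 403 = 595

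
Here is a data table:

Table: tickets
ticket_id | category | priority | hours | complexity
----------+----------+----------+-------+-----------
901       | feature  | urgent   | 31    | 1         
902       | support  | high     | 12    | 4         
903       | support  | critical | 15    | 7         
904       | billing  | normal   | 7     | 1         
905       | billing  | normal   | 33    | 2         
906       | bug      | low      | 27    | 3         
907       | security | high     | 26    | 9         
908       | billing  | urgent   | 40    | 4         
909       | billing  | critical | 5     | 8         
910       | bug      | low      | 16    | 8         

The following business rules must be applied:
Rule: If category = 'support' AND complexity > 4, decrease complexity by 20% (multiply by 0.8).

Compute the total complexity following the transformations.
45.6

Step 1: Find records where category = 'support' AND complexity > 4
Step 2: 1 records match, summing to 7
Step 3: After multiplier: 7 × 0.8 = 5.6
Step 4: Unaffected records sum: 40
Step 5: Final sum = 5.6 + 40 = 45.6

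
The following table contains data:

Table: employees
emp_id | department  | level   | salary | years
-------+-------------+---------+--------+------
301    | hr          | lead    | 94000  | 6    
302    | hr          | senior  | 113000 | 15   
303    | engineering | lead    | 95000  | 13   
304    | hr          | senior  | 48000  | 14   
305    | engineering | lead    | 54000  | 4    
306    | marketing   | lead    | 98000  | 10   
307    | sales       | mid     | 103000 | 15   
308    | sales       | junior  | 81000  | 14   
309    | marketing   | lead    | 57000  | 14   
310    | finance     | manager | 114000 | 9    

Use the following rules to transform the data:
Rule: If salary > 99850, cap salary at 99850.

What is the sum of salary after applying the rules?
826550

Step 1: 3 records have salary > 99850
Step 2: These records originally summed to 330000
Step 3: After capping: 3 × 99850 = 299550
Step 4: Unaffected records sum: 527000
Step 5: Final sum = 299550 + 527000 = 826550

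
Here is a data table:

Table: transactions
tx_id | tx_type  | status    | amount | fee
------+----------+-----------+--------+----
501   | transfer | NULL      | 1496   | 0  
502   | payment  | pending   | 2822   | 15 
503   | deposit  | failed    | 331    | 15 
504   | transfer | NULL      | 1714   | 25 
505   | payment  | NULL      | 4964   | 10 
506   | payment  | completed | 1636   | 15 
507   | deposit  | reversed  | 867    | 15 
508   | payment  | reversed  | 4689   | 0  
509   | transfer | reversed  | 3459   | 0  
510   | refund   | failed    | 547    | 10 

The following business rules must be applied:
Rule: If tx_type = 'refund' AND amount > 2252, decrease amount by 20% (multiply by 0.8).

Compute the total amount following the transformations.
22525

Step 1: Find records where tx_type = 'refund' AND amount > 2252
Step 2: 0 records match, summing to 0
Step 3: After multiplier: 0 × 0.8 = 0.0
Step 4: Unaffected records sum: 22525
Step 5: Final sum = 0.0 + 22525 = 22525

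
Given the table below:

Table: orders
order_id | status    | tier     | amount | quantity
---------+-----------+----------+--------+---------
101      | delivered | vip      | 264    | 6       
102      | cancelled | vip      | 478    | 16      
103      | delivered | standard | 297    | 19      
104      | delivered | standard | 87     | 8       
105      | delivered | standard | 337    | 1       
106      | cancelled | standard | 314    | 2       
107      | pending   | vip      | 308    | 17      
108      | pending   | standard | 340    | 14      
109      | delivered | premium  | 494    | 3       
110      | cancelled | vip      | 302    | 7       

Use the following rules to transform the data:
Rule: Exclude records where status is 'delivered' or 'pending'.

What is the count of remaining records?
3

Step 1: Count records to exclude
  - 5 (delivered) + 2 (pending) = 7 records
Step 2: Total records: 10
Step 3: Remaining = 10 - 7 = 3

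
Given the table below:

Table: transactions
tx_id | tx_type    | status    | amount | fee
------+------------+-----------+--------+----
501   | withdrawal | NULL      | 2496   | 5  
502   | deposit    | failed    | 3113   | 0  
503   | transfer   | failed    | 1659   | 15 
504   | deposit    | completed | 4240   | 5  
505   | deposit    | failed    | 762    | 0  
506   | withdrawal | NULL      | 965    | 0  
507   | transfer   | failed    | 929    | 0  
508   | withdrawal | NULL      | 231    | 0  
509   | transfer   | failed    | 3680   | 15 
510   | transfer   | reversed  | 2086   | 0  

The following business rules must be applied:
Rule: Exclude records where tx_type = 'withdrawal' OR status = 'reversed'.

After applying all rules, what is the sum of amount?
14383

Step 1: Find records where tx_type = 'withdrawal' OR status = 'reversed'
Step 2: 4 records match, summing to 5778
Step 3: Original sum: 20161
Step 4: Remaining sum = 20161 - 5778 = 14383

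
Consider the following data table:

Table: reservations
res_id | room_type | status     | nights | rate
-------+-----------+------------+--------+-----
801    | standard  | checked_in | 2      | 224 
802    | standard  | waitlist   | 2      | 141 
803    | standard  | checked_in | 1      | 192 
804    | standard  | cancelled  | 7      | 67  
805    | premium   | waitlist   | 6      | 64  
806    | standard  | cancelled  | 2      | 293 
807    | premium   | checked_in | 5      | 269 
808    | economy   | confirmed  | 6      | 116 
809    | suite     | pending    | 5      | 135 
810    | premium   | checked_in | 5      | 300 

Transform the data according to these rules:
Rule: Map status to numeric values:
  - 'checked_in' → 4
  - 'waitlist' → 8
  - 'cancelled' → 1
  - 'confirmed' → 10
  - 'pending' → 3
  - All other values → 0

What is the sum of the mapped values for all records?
47

Step 1: Apply mapping to each record
Step 2: Count by status:
  'checked_in': 4 records × 4 = 16
  'waitlist': 2 records × 8 = 16
  'cancelled': 2 records × 1 = 2
  'confirmed': 1 records × 10 = 10
  'pending': 1 records × 3 = 3
Step 3: Sum all mapped values = 47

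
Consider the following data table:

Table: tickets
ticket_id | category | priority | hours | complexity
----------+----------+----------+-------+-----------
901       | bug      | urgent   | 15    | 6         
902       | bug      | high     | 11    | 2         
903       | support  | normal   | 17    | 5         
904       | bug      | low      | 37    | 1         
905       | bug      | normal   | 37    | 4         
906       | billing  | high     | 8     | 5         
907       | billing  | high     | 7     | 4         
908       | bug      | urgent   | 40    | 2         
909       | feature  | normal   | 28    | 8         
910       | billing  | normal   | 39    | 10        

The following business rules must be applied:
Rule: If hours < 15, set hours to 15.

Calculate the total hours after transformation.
258

Step 1: 3 records have hours < 15
Step 2: These records originally summed to 26
Step 3: After setting to minimum: 3 × 15 = 45
Step 4: Unaffected records sum: 213
Step 5: Final sum = 45 + 213 = 258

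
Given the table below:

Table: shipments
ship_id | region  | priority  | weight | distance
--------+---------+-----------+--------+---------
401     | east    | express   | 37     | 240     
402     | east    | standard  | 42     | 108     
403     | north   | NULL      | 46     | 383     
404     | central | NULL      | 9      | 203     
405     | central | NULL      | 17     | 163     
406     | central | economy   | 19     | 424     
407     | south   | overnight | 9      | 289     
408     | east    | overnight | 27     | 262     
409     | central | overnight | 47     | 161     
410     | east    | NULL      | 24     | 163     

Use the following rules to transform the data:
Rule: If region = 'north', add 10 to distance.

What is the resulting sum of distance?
2406

Step 1: Count records where region = 'north': 1
Step 2: Total bonus added: 1 × 10 = 10
Step 3: Original sum of distance: 2396
Step 4: Final sum = 2396 + 10 = 2406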